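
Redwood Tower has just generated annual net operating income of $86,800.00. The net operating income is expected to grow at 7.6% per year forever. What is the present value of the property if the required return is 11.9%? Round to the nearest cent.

D₁ = D₀ × (1 + g) = $86,800.00 × 1.076 = $93,396.8000
Growing perpetuity: P = D₁ / (r − g) = $93,396.8000 / (0.119 − 0.076) = $2,172,018.60

$2172018.60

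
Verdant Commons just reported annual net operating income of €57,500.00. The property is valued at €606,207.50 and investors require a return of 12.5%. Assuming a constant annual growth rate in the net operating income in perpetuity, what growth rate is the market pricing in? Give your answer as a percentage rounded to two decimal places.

P = D₀(1+g)/(r−g) ⇒ P(r−g) = D₀(1+g) ⇒ g(P+D₀) = P·r − D₀
g = (P·r − D₀)/(P + D₀) = (€606,207.50×0.125 − €57,500.00) / (€606,207.50 + €57,500.00) = 0.027536

2.75%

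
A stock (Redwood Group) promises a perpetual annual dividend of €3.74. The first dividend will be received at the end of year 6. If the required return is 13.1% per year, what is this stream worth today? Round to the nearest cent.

€15.43

Value at end of year 5: C / r = €3.74 / 0.131 = €28.5496
Discount to today: PV = €28.5496 / (1 + 0.131)^5 = €28.5496 / 1.850602 = €15.43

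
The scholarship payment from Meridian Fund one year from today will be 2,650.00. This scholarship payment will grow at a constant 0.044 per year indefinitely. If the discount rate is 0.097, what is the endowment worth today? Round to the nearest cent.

50000.00

Growing perpetuity: P = D₁ / (r − g) = 2,650.0000 / (0.097 − 0.044) = 50,000.00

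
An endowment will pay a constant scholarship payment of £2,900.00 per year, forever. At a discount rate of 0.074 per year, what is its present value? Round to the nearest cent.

Level perpetuity: PV = C / r = £2,900.00 / 0.074 = £39,189.19

£39189.19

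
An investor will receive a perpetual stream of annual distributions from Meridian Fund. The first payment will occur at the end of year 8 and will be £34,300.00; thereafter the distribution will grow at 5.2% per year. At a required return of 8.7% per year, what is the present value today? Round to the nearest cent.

£546536.62

Value at end of year 7: C₁ / (r − g) = £34,300.00 / (0.087 − 0.052) = £980,000.0000
Discount to today: PV = £980,000.0000 / (1 + 0.087)^7 = £980,000.0000 / 1.793109 = £546,536.62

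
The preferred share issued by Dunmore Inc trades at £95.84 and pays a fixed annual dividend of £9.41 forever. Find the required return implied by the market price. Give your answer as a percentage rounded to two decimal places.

9.82%

P = C/r ⇒ r = C/P = £9.41/£95.84 = 0.098184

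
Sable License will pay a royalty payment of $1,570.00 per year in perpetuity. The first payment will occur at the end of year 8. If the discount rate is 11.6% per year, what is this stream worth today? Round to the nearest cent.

$6277.58

Value at end of year 7: C / r = $1,570.00 / 0.116 = $13,534.4828
Discount to today: PV = $13,534.4828 / (1 + 0.116)^7 = $13,534.4828 / 2.156003 = $6,277.58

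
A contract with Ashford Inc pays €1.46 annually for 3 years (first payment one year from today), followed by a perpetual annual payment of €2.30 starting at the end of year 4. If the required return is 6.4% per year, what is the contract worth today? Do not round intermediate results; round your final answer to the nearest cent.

€33.71

PV of 3-year annuity: €1.46 × [1 − (1+0.064)^−3] / 0.064 = 3.87389
Perpetuity value at year 3: €2.30 / 0.064 = 35.93750
PV of perpetuity: 35.93750 / (1+0.064)^3 = 29.83479
Total PV = 3.87389 + 29.83479 = 33.70868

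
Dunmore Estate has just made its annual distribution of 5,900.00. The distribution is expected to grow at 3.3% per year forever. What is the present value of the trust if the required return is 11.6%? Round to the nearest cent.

D₁ = D₀ × (1 + g) = 5,900.00 × 1.033 = 6,094.7000
Growing perpetuity: P = D₁ / (r − g) = 6,094.7000 / (0.116 − 0.033) = 73,430.12

73430.12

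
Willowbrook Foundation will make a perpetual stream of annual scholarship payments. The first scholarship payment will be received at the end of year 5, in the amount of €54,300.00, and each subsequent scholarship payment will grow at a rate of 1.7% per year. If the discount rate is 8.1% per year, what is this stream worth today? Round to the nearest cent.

Value at end of year 4: C₁ / (r − g) = €54,300.00 / (0.081 − 0.017) = €848,437.5000
Discount to today: PV = €848,437.5000 / (1 + 0.081)^4 = €848,437.5000 / 1.365535 = €621,322.50

€621322.50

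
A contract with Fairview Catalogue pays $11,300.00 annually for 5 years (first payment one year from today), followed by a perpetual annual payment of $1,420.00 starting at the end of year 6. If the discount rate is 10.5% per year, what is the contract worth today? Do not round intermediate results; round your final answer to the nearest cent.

PV of 5-year annuity: $11,300.00 × [1 − (1+0.105)^−5] / 0.105 = 42294.29793
Perpetuity value at year 5: $1,420.00 / 0.105 = 13523.80952
PV of perpetuity: 13523.80952 / (1+0.105)^5 = 8208.95085
Total PV = 42294.29793 + 8208.95085 = 50503.24877

$50503.25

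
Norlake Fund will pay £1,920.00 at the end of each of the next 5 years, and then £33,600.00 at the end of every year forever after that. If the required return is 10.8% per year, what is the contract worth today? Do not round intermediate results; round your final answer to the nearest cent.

PV of 5-year annuity: £1,920.00 × [1 − (1+0.108)^−5] / 0.108 = 7131.96875
Perpetuity value at year 5: £33,600.00 / 0.108 = 311111.11111
PV of perpetuity: 311111.11111 / (1+0.108)^5 = 186301.65800
Total PV = 7131.96875 + 186301.65800 = 193433.62675

£193433.63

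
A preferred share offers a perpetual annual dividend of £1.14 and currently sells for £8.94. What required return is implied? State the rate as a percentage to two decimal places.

12.75%

P = C/r ⇒ r = C/P = £1.14/£8.94 = 0.127517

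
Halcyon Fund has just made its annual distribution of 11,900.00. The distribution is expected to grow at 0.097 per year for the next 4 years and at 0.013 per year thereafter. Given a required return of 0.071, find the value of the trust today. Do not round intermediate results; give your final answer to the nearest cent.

279328.81

D_1 = 13054.30000
D_2 = 14320.56710
D_3 = 15709.66211
D_4 = 17233.49933
Terminal value at year 4: TV = D_4×(1+g_2)/(r−g_2) = 17457.53482/0.058 = 300991.97973
P_0 = D_1/(1+r)^1 + D_2/(1+r)^2 + D_3/(1+r)^3 + D_4/(1+r)^4 + TV/(1+r)^4
    = 12188.88889 + 12484.79095 + 12787.87645 + 13098.31976 + 228768.92961 = 279328.80566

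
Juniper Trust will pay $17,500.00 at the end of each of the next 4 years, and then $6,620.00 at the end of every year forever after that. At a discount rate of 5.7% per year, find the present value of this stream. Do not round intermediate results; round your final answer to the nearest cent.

$154101.13

PV of 4-year annuity: $17,500.00 × [1 − (1+0.057)^−4] / 0.057 = 61058.24646
Perpetuity value at year 4: $6,620.00 / 0.057 = 116140.35088
PV of perpetuity: 116140.35088 / (1+0.057)^4 = 93042.88850
Total PV = 61058.24646 + 93042.88850 = 154101.13496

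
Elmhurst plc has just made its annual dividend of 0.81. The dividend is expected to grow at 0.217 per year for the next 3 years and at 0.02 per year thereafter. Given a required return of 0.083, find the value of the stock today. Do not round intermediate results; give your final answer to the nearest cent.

21.69

D_1 = 0.98577
D_2 = 1.19968
D_3 = 1.46001
Terminal value at year 3: TV = D_3×(1+g_2)/(r−g_2) = 1.48921/0.063 = 23.63831
P_0 = D_1/(1+r)^1 + D_2/(1+r)^2 + D_3/(1+r)^3 + TV/(1+r)^3
    = 0.91022 + 1.02284 + 1.14940 + 18.60934 = 21.69181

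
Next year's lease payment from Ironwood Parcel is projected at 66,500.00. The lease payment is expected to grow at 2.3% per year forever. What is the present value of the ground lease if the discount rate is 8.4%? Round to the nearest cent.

Growing perpetuity: P = D₁ / (r − g) = 66,500.0000 / (0.084 − 0.023) = 1,090,163.93

1090163.93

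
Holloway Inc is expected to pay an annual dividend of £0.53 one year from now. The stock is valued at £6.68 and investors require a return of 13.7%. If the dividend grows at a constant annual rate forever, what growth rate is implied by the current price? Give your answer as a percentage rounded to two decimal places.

5.77%

P = D₁/(r−g) ⇒ g = r − D₁/P = 0.137 − £0.53/£6.68 = 0.057659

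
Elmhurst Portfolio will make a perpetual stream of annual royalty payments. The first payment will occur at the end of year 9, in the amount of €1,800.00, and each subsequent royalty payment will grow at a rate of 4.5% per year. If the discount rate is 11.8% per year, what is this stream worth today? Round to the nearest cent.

Value at end of year 8: C₁ / (r − g) = €1,800.00 / (0.118 − 0.045) = €24,657.5342
Discount to today: PV = €24,657.5342 / (1 + 0.118)^8 = €24,657.5342 / 2.440813 = €10,102.18

€10102.18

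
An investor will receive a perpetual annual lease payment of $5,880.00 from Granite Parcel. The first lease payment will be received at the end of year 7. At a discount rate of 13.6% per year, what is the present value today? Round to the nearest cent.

Value at end of year 6: C / r = $5,880.00 / 0.136 = $43,235.2941
Discount to today: PV = $43,235.2941 / (1 + 0.136)^6 = $43,235.2941 / 2.149166 = $20,117.24

$20117.24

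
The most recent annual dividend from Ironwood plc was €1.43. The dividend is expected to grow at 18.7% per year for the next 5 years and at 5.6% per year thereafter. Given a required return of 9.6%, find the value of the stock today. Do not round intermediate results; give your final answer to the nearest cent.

€65.39

D_1 = 1.69741
D_2 = 2.01483
D_3 = 2.39160
D_4 = 2.83883
D_5 = 3.36969
Terminal value at year 5: TV = D_5×(1+g_2)/(r−g_2) = 3.55839/0.04 = 88.95975
P_0 = D_1/(1+r)^1 + D_2/(1+r)^2 + D_3/(1+r)^3 + D_4/(1+r)^4 + D_5/(1+r)^5 + TV/(1+r)^5
    = 1.54873 + 1.67732 + 1.81659 + 1.96742 + 2.13077 + 56.25237 = 65.39320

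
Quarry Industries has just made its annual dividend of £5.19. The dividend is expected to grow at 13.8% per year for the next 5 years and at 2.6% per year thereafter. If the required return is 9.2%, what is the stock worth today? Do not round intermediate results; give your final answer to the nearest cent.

£128.59

D_1 = 5.90622
D_2 = 6.72128
D_3 = 7.64881
D_4 = 8.70435
D_5 = 9.90555
Terminal value at year 5: TV = D_5×(1+g_2)/(r−g_2) = 10.16310/0.066 = 153.98630
P_0 = D_1/(1+r)^1 + D_2/(1+r)^2 + D_3/(1+r)^3 + D_4/(1+r)^4 + D_5/(1+r)^5 + TV/(1+r)^5
    = 5.40863 + 5.63646 + 5.87390 + 6.12133 + 6.37919 + 99.16739 = 128.58690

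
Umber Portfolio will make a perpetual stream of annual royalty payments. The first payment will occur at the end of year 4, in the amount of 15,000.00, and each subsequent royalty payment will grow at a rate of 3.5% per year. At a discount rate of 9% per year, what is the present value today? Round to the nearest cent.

210595.49

Value at end of year 3: C₁ / (r − g) = 15,000.00 / (0.09 − 0.035) = 272,727.2727
Discount to today: PV = 272,727.2727 / (1 + 0.09)^3 = 272,727.2727 / 1.295029 = 210,595.49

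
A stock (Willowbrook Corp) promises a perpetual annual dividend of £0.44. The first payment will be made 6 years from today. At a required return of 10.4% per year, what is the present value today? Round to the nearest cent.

£2.58

Value at end of year 5: C / r = £0.44 / 0.104 = £4.2308
Discount to today: PV = £4.2308 / (1 + 0.104)^5 = £4.2308 / 1.640006 = £2.58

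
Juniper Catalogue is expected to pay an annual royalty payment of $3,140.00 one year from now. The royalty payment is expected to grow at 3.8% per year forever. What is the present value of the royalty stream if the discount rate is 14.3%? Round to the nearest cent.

Growing perpetuity: P = D₁ / (r − g) = $3,140.0000 / (0.143 − 0.038) = $29,904.76

$29904.76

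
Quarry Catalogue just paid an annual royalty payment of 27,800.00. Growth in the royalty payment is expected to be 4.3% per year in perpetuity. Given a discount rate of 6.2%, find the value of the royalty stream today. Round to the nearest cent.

D₁ = D₀ × (1 + g) = 27,800.00 × 1.043 = 28,995.4000
Growing perpetuity: P = D₁ / (r − g) = 28,995.4000 / (0.062 − 0.043) = 1,526,073.68

1526073.68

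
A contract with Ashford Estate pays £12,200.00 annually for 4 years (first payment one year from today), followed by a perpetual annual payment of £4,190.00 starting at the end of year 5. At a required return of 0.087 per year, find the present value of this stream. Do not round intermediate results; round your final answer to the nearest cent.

£74282.88

PV of 4-year annuity: £12,200.00 × [1 − (1+0.087)^−4] / 0.087 = 39786.25457
Perpetuity value at year 4: £4,190.00 / 0.087 = 48160.91954
PV of perpetuity: 48160.91954 / (1+0.087)^4 = 34496.62391
Total PV = 39786.25457 + 34496.62391 = 74282.87848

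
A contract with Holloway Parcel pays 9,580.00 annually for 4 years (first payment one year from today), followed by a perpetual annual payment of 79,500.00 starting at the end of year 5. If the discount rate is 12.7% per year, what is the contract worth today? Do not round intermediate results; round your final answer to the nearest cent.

416706.15

PV of 4-year annuity: 9,580.00 × [1 − (1+0.127)^−4] / 0.127 = 28673.97297
Perpetuity value at year 4: 79,500.00 / 0.127 = 625984.25197
PV of perpetuity: 625984.25197 / (1+0.127)^4 = 388032.17985
Total PV = 28673.97297 + 388032.17985 = 416706.15282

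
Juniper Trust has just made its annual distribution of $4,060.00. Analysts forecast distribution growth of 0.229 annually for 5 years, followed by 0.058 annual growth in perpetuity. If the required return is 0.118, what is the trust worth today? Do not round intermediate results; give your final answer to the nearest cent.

$142132.88

D_1 = 4989.74000
D_2 = 6132.39046
D_3 = 7536.70788
D_4 = 9262.61398
D_5 = 11383.75258
Terminal value at year 5: TV = D_5×(1+g_2)/(r−g_2) = 12044.01023/0.06 = 200733.50383
P_0 = D_1/(1+r)^1 + D_2/(1+r)^2 + D_3/(1+r)^3 + D_4/(1+r)^4 + D_5/(1+r)^5 + TV/(1+r)^5
    = 4463.09481 + 4906.21067 + 5393.32103 + 5928.79387 + 6517.43082 + 114924.03019 = 142132.88139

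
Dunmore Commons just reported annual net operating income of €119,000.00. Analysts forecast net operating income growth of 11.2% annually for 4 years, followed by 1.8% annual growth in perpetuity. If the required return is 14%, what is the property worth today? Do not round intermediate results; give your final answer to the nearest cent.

€1346429.21

D_1 = 132328.00000
D_2 = 147148.73600
D_3 = 163629.39443
D_4 = 181955.88661
Terminal value at year 4: TV = D_4×(1+g_2)/(r−g_2) = 185231.09257/0.122 = 1518287.64399
P_0 = D_1/(1+r)^1 + D_2/(1+r)^2 + D_3/(1+r)^3 + D_4/(1+r)^4 + TV/(1+r)^4
    = 116077.19298 + 113226.17421 + 110445.18045 + 107732.49181 + 898948.16938 = 1346429.20884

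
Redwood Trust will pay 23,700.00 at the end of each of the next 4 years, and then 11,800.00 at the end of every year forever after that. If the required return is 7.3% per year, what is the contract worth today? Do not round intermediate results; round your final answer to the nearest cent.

PV of 4-year annuity: 23,700.00 × [1 − (1+0.073)^−4] / 0.073 = 79736.21051
Perpetuity value at year 4: 11,800.00 / 0.073 = 161643.83562
PV of perpetuity: 161643.83562 / (1+0.073)^4 = 121943.95022
Total PV = 79736.21051 + 121943.95022 = 201680.16072

201680.16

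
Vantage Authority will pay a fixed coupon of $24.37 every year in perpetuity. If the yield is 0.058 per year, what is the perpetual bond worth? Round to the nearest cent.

Level perpetuity: PV = C / r = $24.37 / 0.058 = $420.17

$420.17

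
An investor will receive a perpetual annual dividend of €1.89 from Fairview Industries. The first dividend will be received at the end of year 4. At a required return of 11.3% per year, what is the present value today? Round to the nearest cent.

Value at end of year 3: C / r = €1.89 / 0.113 = €16.7257
Discount to today: PV = €16.7257 / (1 + 0.113)^3 = €16.7257 / 1.378750 = €12.13

€12.13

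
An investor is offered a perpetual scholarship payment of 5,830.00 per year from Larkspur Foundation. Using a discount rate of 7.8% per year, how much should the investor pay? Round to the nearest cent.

74743.59

Level perpetuity: PV = C / r = 5,830.00 / 0.078 = 74,743.59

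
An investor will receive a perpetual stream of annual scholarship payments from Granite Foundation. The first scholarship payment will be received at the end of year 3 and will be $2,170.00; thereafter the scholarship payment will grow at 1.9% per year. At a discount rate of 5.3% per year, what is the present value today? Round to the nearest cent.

Value at end of year 2: C₁ / (r − g) = $2,170.00 / (0.053 − 0.019) = $63,823.5294
Discount to today: PV = $63,823.5294 / (1 + 0.053)^2 = $63,823.5294 / 1.108809 = $57,560.44

$57560.44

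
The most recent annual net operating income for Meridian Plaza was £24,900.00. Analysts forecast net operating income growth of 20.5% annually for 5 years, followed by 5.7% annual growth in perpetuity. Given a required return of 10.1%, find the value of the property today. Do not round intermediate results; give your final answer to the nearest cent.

£1103885.54

D_1 = 30004.50000
D_2 = 36155.42250
D_3 = 43567.28411
D_4 = 52498.57736
D_5 = 63260.78571
Terminal value at year 5: TV = D_5×(1+g_2)/(r−g_2) = 66866.65050/0.044 = 1519696.60225
P_0 = D_1/(1+r)^1 + D_2/(1+r)^2 + D_3/(1+r)^3 + D_4/(1+r)^4 + D_5/(1+r)^5 + TV/(1+r)^5
    = 27252.04360 + 29826.26025 + 32643.63633 + 35727.14058 + 39101.91135 + 939334.55225 = 1103885.54436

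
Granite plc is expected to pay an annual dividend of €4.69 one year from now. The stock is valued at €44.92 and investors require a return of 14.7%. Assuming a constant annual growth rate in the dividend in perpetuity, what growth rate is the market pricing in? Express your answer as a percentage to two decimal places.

P = D₁/(r−g) ⇒ g = r − D₁/P = 0.147 − €4.69/€44.92 = 0.042592

4.26%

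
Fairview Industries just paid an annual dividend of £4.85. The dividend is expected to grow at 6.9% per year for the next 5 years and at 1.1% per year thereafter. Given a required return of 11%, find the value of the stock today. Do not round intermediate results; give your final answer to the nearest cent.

D_1 = 5.18465
D_2 = 5.54239
D_3 = 5.92482
D_4 = 6.33363
D_5 = 6.77065
Terminal value at year 5: TV = D_5×(1+g_2)/(r−g_2) = 6.84513/0.099 = 69.14268
P_0 = D_1/(1+r)^1 + D_2/(1+r)^2 + D_3/(1+r)^3 + D_4/(1+r)^4 + D_5/(1+r)^5 + TV/(1+r)^5
    = 4.67086 + 4.49833 + 4.33217 + 4.17216 + 4.01805 + 41.03282 = 62.72438

£62.72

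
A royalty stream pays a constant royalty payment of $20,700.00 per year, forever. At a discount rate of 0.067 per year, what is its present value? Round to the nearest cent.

$308955.22

Level perpetuity: PV = C / r = $20,700.00 / 0.067 = $308,955.22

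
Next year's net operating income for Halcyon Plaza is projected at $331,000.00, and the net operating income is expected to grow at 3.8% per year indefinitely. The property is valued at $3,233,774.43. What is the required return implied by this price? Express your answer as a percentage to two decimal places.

14.04%

P = D₁/(r − g) ⇒ r = D₁/P + g = $331,000.0000/$3,233,774.43 + 0.038 = 0.102357 + 0.038 = 0.140357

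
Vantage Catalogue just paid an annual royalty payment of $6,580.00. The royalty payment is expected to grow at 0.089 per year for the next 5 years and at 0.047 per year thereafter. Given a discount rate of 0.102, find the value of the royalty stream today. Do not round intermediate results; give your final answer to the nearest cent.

D_1 = 7165.62000
D_2 = 7803.36018
D_3 = 8497.85924
D_4 = 9254.16871
D_5 = 10077.78972
Terminal value at year 5: TV = D_5×(1+g_2)/(r−g_2) = 10551.44584/0.055 = 191844.46982
P_0 = D_1/(1+r)^1 + D_2/(1+r)^2 + D_3/(1+r)^3 + D_4/(1+r)^4 + D_5/(1+r)^5 + TV/(1+r)^5
    = 6502.37750 + 6425.67068 + 6349.86876 + 6274.96105 + 6200.93701 + 118043.29183 = 149797.10683

$149797.11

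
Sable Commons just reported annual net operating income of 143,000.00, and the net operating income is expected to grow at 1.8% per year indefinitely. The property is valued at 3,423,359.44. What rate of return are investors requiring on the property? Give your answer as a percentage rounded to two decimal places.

D₁ = 143,000.00 × 1.018 = 145,574.0000
P = D₁/(r − g) ⇒ r = D₁/P + g = 145,574.0000/3,423,359.44 + 0.018 = 0.042524 + 0.018 = 0.060524

6.05%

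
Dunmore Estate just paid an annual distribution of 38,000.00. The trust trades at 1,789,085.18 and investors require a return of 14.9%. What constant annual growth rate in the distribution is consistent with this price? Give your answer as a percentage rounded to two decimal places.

P = D₀(1+g)/(r−g) ⇒ P(r−g) = D₀(1+g) ⇒ g(P+D₀) = P·r − D₀
g = (P·r − D₀)/(P + D₀) = (1,789,085.18×0.149 − 38,000.00) / (1,789,085.18 + 38,000.00) = 0.125103

12.51%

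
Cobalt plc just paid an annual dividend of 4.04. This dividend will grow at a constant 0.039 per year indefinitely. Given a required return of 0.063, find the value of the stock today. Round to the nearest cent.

174.90

D₁ = D₀ × (1 + g) = 4.04 × 1.039 = 4.1976
Growing perpetuity: P = D₁ / (r − g) = 4.1976 / (0.063 − 0.039) = 174.90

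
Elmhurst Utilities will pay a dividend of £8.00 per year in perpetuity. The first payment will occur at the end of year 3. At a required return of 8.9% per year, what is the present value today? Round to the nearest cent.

Value at end of year 2: C / r = £8.00 / 0.089 = £89.8876
Discount to today: PV = £89.8876 / (1 + 0.089)^2 = £89.8876 / 1.185921 = £75.80

£75.80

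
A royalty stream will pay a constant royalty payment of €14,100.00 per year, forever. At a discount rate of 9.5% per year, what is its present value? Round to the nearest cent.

Level perpetuity: PV = C / r = €14,100.00 / 0.095 = €148,421.05

€148421.05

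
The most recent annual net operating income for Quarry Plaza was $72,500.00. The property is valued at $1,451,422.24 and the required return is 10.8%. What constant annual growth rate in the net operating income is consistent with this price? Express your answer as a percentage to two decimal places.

P = D₀(1+g)/(r−g) ⇒ P(r−g) = D₀(1+g) ⇒ g(P+D₀) = P·r − D₀
g = (P·r − D₀)/(P + D₀) = ($1,451,422.24×0.108 − $72,500.00) / ($1,451,422.24 + $72,500.00) = 0.055287

5.53%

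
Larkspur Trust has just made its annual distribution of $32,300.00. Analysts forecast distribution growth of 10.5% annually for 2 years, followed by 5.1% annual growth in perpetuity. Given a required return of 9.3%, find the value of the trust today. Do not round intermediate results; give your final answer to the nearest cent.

$891782.13

D_1 = 35691.50000
D_2 = 39439.10750
Terminal value at year 2: TV = D_2×(1+g_2)/(r−g_2) = 41450.50198/0.042 = 986916.71387
P_0 = D_1/(1+r)^1 + D_2/(1+r)^2 + TV/(1+r)^2
    = 32654.62031 + 33013.13398 + 826114.37658 = 891782.13088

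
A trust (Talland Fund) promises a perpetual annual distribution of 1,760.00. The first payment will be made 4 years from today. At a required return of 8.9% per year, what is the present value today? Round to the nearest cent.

Value at end of year 3: C / r = 1,760.00 / 0.089 = 19,775.2809
Discount to today: PV = 19,775.2809 / (1 + 0.089)^3 = 19,775.2809 / 1.291468 = 15,312.25

15312.25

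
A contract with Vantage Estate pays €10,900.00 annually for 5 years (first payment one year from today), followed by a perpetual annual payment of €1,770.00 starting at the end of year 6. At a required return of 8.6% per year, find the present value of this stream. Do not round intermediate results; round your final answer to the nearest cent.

€56465.57

PV of 5-year annuity: €10,900.00 × [1 − (1+0.086)^−5] / 0.086 = 42840.90961
Perpetuity value at year 5: €1,770.00 / 0.086 = 20581.39535
PV of perpetuity: 20581.39535 / (1+0.086)^5 = 13624.66049
Total PV = 42840.90961 + 13624.66049 = 56465.57010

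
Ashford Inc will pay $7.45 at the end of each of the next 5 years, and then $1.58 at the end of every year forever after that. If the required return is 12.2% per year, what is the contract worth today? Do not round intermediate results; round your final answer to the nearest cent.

PV of 5-year annuity: $7.45 × [1 − (1+0.122)^−5] / 0.122 = 26.72305
Perpetuity value at year 5: $1.58 / 0.122 = 12.95082
PV of perpetuity: 12.95082 / (1+0.122)^5 = 7.28338
Total PV = 26.72305 + 7.28338 = 34.00643

$34.01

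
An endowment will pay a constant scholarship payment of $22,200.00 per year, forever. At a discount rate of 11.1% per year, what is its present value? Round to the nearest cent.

$200000.00

Level perpetuity: PV = C / r = $22,200.00 / 0.111 = $200,000.00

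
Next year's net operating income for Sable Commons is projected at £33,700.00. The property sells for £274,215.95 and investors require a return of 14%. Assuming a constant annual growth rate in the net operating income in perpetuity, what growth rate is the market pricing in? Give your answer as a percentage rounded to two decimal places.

1.71%

P = D₁/(r−g) ⇒ g = r − D₁/P = 0.14 − £33,700.00/£274,215.95 = 0.017104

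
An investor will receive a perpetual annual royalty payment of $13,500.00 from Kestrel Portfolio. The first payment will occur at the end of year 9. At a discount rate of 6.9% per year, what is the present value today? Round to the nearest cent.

$114726.31

Value at end of year 8: C / r = $13,500.00 / 0.069 = $195,652.1739
Discount to today: PV = $195,652.1739 / (1 + 0.069)^8 = $195,652.1739 / 1.705382 = $114,726.31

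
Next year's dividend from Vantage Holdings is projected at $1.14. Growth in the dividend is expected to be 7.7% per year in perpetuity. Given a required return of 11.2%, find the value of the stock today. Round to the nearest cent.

Growing perpetuity: P = D₁ / (r − g) = $1.1400 / (0.112 − 0.077) = $32.57

$32.57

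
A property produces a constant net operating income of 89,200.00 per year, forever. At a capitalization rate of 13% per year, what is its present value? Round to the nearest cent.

686153.85

Level perpetuity: PV = C / r = 89,200.00 / 0.13 = 686,153.85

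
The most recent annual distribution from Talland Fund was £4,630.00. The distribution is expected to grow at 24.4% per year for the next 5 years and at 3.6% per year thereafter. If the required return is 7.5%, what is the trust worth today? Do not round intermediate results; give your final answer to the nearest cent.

D_1 = 5759.72000
D_2 = 7165.09168
D_3 = 8913.37405
D_4 = 11088.23732
D_5 = 13793.76722
Terminal value at year 5: TV = D_5×(1+g_2)/(r−g_2) = 14290.34284/0.039 = 366419.04728
P_0 = D_1/(1+r)^1 + D_2/(1+r)^2 + D_3/(1+r)^3 + D_4/(1+r)^4 + D_5/(1+r)^5 + TV/(1+r)^5
    = 5357.87907 + 6200.18750 + 7174.91465 + 8302.87798 + 9608.16763 + 255232.35044 = 291876.37727

£291876.38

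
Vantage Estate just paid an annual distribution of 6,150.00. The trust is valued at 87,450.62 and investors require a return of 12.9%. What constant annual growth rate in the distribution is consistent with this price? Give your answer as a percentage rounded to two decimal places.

P = D₀(1+g)/(r−g) ⇒ P(r−g) = D₀(1+g) ⇒ g(P+D₀) = P·r − D₀
g = (P·r − D₀)/(P + D₀) = (87,450.62×0.129 − 6,150.00) / (87,450.62 + 6,150.00) = 0.054819

5.48%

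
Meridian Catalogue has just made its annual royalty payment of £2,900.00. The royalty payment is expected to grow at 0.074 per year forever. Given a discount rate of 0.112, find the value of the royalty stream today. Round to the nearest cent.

D₁ = D₀ × (1 + g) = £2,900.00 × 1.074 = £3,114.6000
Growing perpetuity: P = D₁ / (r − g) = £3,114.6000 / (0.112 − 0.074) = £81,963.16

£81963.16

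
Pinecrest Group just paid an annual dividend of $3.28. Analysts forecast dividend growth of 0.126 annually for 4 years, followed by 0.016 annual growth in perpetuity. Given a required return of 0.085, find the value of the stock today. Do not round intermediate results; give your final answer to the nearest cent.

D_1 = 3.69328
D_2 = 4.15863
D_3 = 4.68262
D_4 = 5.27263
Terminal value at year 4: TV = D_4×(1+g_2)/(r−g_2) = 5.35699/0.069 = 77.63759
P_0 = D_1/(1+r)^1 + D_2/(1+r)^2 + D_3/(1+r)^3 + D_4/(1+r)^4 + TV/(1+r)^4
    = 3.40394 + 3.53257 + 3.66606 + 3.80460 + 56.02129 = 70.42846

$70.43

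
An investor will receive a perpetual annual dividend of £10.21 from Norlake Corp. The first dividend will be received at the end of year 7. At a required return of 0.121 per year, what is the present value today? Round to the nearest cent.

Value at end of year 6: C / r = £10.21 / 0.121 = £84.3802
Discount to today: PV = £84.3802 / (1 + 0.121)^6 = £84.3802 / 1.984420 = £42.52

£42.52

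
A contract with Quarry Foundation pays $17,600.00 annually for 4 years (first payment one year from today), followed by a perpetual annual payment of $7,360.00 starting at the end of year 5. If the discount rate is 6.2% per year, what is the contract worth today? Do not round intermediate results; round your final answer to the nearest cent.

PV of 4-year annuity: $17,600.00 × [1 − (1+0.062)^−4] / 0.062 = 60707.59762
Perpetuity value at year 4: $7,360.00 / 0.062 = 118709.67742
PV of perpetuity: 118709.67742 / (1+0.062)^4 = 93322.86387
Total PV = 60707.59762 + 93322.86387 = 154030.46149

$154030.46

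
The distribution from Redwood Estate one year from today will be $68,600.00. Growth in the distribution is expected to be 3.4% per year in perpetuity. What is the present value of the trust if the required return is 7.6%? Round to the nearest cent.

Growing perpetuity: P = D₁ / (r − g) = $68,600.0000 / (0.076 − 0.034) = $1,633,333.33

$1633333.33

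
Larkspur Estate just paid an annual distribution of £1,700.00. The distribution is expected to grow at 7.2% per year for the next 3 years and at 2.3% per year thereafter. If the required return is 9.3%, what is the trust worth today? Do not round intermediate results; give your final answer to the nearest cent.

£28346.13

D_1 = 1822.40000
D_2 = 1953.61280
D_3 = 2094.27292
Terminal value at year 3: TV = D_3×(1+g_2)/(r−g_2) = 2142.44120/0.07 = 30606.30284
P_0 = D_1/(1+r)^1 + D_2/(1+r)^2 + D_3/(1+r)^3 + TV/(1+r)^3
    = 1667.33760 + 1635.30275 + 1603.88340 + 23439.61021 = 28346.13396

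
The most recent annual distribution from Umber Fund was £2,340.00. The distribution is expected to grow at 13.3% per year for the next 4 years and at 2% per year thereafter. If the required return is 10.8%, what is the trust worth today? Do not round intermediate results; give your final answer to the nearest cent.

£39554.75

D_1 = 2651.22000
D_2 = 3003.83226
D_3 = 3403.34195
D_4 = 3855.98643
Terminal value at year 4: TV = D_4×(1+g_2)/(r−g_2) = 3933.10616/0.088 = 44694.38817
P_0 = D_1/(1+r)^1 + D_2/(1+r)^2 + D_3/(1+r)^3 + D_4/(1+r)^4 + TV/(1+r)^4
    = 2392.79783 + 2446.78695 + 2501.99424 + 2558.44718 + 29654.72868 = 39554.75489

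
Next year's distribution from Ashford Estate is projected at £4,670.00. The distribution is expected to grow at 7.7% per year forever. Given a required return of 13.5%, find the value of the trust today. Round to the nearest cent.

Growing perpetuity: P = D₁ / (r − g) = £4,670.0000 / (0.135 − 0.077) = £80,517.24

£80517.24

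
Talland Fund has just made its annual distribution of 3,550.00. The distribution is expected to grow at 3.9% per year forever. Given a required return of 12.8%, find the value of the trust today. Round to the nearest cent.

D₁ = D₀ × (1 + g) = 3,550.00 × 1.039 = 3,688.4500
Growing perpetuity: P = D₁ / (r − g) = 3,688.4500 / (0.128 − 0.039) = 41,443.26

41443.26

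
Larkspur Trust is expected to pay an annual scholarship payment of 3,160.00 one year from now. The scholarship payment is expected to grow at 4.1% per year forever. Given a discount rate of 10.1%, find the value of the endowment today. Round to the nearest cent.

52666.67

Growing perpetuity: P = D₁ / (r − g) = 3,160.0000 / (0.101 − 0.041) = 52,666.67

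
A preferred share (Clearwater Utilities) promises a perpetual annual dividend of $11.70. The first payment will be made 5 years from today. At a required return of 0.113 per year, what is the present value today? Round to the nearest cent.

$67.47

Value at end of year 4: C / r = $11.70 / 0.113 = $103.5398
Discount to today: PV = $103.5398 / (1 + 0.113)^4 = $103.5398 / 1.534549 = $67.47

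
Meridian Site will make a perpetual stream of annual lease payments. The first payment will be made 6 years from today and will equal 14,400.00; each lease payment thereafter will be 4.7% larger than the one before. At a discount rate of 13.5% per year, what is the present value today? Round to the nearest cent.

Value at end of year 5: C₁ / (r − g) = 14,400.00 / (0.135 − 0.047) = 163,636.3636
Discount to today: PV = 163,636.3636 / (1 + 0.135)^5 = 163,636.3636 / 1.883559 = 86,876.14

86876.14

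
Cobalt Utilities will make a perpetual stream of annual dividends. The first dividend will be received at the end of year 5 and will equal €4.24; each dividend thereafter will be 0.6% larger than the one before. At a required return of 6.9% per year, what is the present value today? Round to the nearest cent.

€51.54

Value at end of year 4: C₁ / (r − g) = €4.24 / (0.069 − 0.006) = €67.3016
Discount to today: PV = €67.3016 / (1 + 0.069)^4 = €67.3016 / 1.305903 = €51.54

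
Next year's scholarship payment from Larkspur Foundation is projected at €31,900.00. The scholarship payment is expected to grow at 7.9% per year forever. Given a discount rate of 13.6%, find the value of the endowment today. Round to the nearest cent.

€559649.12

Growing perpetuity: P = D₁ / (r − g) = €31,900.0000 / (0.136 − 0.079) = €559,649.12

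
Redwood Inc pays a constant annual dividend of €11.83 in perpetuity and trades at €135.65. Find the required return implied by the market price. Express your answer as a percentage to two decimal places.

P = C/r ⇒ r = C/P = €11.83/€135.65 = 0.087210

8.72%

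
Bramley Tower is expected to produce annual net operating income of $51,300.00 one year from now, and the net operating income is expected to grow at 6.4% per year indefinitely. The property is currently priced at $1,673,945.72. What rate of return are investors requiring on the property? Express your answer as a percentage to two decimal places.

9.46%

P = D₁/(r − g) ⇒ r = D₁/P + g = $51,300.0000/$1,673,945.72 + 0.064 = 0.030646 + 0.064 = 0.094646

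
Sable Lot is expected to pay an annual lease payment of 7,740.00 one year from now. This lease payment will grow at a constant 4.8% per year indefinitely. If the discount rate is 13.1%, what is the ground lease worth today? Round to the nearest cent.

93253.01

Growing perpetuity: P = D₁ / (r − g) = 7,740.0000 / (0.131 − 0.048) = 93,253.01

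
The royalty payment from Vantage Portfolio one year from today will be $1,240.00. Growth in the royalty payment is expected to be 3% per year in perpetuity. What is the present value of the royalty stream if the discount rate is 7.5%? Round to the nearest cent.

Growing perpetuity: P = D₁ / (r − g) = $1,240.0000 / (0.075 − 0.03) = $27,555.56

$27555.56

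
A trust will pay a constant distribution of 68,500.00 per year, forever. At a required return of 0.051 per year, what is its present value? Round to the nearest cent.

Level perpetuity: PV = C / r = 68,500.00 / 0.051 = 1,343,137.25

1343137.25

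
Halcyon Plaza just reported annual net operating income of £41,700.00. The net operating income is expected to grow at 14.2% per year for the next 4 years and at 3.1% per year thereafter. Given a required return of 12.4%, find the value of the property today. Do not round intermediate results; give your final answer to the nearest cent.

D_1 = 47621.40000
D_2 = 54383.63880
D_3 = 62106.11551
D_4 = 70925.18391
Terminal value at year 4: TV = D_4×(1+g_2)/(r−g_2) = 73123.86461/0.093 = 786278.11412
P_0 = D_1/(1+r)^1 + D_2/(1+r)^2 + D_3/(1+r)^3 + D_4/(1+r)^4 + TV/(1+r)^4
    = 42367.79359 + 43046.28139 + 43735.63465 + 44436.02738 + 492618.75513 = 666204.49215

£666204.49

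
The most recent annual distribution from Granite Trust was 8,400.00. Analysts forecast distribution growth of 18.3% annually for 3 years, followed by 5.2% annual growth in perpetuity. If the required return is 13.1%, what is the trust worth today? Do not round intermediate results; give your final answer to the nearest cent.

155596.27

D_1 = 9937.20000
D_2 = 11755.70760
D_3 = 13907.00209
Terminal value at year 3: TV = D_3×(1+g_2)/(r−g_2) = 14630.16620/0.079 = 185191.97721
P_0 = D_1/(1+r)^1 + D_2/(1+r)^2 + D_3/(1+r)^3 + TV/(1+r)^3
    = 8786.20690 + 9190.17043 + 9612.70700 + 128007.18693 = 155596.27127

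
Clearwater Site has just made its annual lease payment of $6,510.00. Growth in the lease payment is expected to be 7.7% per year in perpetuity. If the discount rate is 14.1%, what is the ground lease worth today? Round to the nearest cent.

D₁ = D₀ × (1 + g) = $6,510.00 × 1.077 = $7,011.2700
Growing perpetuity: P = D₁ / (r − g) = $7,011.2700 / (0.141 − 0.077) = $109,551.09

$109551.09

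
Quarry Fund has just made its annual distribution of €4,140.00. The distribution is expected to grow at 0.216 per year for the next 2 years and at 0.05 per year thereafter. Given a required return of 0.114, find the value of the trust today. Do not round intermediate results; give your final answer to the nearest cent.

€90381.33

D_1 = 5034.24000
D_2 = 6121.63584
Terminal value at year 2: TV = D_2×(1+g_2)/(r−g_2) = 6427.71763/0.064 = 100433.08800
P_0 = D_1/(1+r)^1 + D_2/(1+r)^2 + TV/(1+r)^2
    = 4519.06643 + 4932.84091 + 80929.42121 = 90381.32855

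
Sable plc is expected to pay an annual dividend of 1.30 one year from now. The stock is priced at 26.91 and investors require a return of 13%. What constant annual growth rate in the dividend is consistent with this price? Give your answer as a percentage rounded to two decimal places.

P = D₁/(r−g) ⇒ g = r − D₁/P = 0.13 − 1.30/26.91 = 0.081691

8.17%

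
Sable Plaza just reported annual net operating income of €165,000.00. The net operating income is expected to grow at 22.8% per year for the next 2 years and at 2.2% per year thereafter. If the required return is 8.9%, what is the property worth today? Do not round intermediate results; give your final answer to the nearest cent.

€3596246.04

D_1 = 202620.00000
D_2 = 248817.36000
Terminal value at year 2: TV = D_2×(1+g_2)/(r−g_2) = 254291.34192/0.067 = 3795393.16299
P_0 = D_1/(1+r)^1 + D_2/(1+r)^2 + TV/(1+r)^2
    = 186060.60606 + 209809.38865 + 3200376.04780 = 3596246.04251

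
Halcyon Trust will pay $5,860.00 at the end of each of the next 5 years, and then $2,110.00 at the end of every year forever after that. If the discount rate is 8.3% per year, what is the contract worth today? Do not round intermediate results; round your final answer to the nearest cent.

PV of 5-year annuity: $5,860.00 × [1 − (1+0.083)^−5] / 0.083 = 23213.44279
Perpetuity value at year 5: $2,110.00 / 0.083 = 25421.68675
PV of perpetuity: 25421.68675 / (1+0.083)^5 = 17063.26281
Total PV = 23213.44279 + 17063.26281 = 40276.70560

$40276.71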